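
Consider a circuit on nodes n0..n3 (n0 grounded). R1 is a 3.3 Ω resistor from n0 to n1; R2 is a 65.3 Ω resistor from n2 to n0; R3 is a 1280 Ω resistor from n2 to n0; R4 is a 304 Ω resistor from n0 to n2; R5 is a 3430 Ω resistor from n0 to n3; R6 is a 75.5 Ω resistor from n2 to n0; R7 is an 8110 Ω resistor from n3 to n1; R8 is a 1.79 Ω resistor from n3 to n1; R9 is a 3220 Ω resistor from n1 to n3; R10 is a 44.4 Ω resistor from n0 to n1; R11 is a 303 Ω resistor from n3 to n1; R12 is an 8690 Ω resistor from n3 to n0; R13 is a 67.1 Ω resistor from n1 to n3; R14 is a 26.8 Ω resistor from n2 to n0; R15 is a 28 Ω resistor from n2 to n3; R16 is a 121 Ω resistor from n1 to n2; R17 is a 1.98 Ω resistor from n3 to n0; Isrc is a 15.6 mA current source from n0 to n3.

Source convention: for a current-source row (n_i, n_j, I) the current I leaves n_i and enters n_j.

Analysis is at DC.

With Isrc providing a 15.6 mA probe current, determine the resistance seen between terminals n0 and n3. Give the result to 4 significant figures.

MNA unknowns: 3 node voltages V₁..V_3
R1: Y=0.3030 on G[0,1]
R2: Y=0.01531 on G[2,0]
R3: Y=0.0007813 on G[2,0]
R4: Y=0.003289 on G[0,2]
R5: Y=0.0002915 on G[0,3]
R6: Y=0.01325 on G[2,0]
R7: Y=0.0001233 on G[3,1]
R8: Y=0.5587 on G[3,1]
R9: Y=0.0003106 on G[1,3]
R10: Y=0.02252 on G[0,1]
R11: Y=0.003300 on G[3,1]
R12: Y=0.0001151 on G[3,0]
R13: Y=0.01490 on G[1,3]
R14: Y=0.03731 on G[2,0]
R15: Y=0.03571 on G[2,3]
R16: Y=0.008264 on G[1,2]
R17: Y=0.5051 on G[3,0]
Isrc: z[0]−=0.0156, z[3]+=0.0156
solve → V1=0.01346, V2=0.007604, V3=0.02114

R_eq = 1.355 Ω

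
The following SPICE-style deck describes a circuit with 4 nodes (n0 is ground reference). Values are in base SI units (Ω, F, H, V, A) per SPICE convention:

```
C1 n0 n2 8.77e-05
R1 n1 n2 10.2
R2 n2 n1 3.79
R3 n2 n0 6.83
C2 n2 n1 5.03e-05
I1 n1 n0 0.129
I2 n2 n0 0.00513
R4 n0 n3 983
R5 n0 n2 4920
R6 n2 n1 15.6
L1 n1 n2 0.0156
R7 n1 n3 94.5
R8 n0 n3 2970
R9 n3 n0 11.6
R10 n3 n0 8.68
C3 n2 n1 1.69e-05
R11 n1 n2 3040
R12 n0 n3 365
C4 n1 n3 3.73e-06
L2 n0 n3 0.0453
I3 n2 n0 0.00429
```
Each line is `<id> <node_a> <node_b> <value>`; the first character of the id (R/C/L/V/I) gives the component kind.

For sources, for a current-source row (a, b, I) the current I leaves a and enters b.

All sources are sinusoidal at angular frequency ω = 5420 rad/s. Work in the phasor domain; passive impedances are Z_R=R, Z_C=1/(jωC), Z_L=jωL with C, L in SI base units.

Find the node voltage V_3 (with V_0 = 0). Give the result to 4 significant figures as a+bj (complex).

-0.04784-0.0003217j V

MNA unknowns: 3 node voltages V₁..V_3
C1: Y=0.000+0.4753j on G[0,2]
R1: Y=0.09804+0.000j on G[1,2]
R2: Y=0.2639+0.000j on G[2,1]
R3: Y=0.1464+0.000j on G[2,0]
C2: Y=0.000+0.2726j on G[2,1]
I1: z[1]−=0.129, z[0]+=0.129
I2: z[2]−=0.00513, z[0]+=0.00513
R4: Y=0.001017+0.000j on G[0,3]
R5: Y=0.0002033+0.000j on G[0,2]
R6: Y=0.06410+0.000j on G[2,1]
L1: Y=0.000-0.01183j on G[1,2]
R7: Y=0.01058+0.000j on G[1,3]
R8: Y=0.0003367+0.000j on G[0,3]
R9: Y=0.08621+0.000j on G[3,0]
R10: Y=0.1152+0.000j on G[3,0]
C3: Y=0.000+0.09160j on G[2,1]
R11: Y=0.0003289+0.000j on G[1,2]
R12: Y=0.002740+0.000j on G[0,3]
C4: Y=0.000+0.02022j on G[1,3]
L2: Y=0.000-0.004073j on G[0,3]
I3: z[2]−=0.00429, z[0]+=0.00429
solve → V1=-0.2427+0.3840j, V2=-0.07644+0.2469j, V3=-0.04784-0.0003217j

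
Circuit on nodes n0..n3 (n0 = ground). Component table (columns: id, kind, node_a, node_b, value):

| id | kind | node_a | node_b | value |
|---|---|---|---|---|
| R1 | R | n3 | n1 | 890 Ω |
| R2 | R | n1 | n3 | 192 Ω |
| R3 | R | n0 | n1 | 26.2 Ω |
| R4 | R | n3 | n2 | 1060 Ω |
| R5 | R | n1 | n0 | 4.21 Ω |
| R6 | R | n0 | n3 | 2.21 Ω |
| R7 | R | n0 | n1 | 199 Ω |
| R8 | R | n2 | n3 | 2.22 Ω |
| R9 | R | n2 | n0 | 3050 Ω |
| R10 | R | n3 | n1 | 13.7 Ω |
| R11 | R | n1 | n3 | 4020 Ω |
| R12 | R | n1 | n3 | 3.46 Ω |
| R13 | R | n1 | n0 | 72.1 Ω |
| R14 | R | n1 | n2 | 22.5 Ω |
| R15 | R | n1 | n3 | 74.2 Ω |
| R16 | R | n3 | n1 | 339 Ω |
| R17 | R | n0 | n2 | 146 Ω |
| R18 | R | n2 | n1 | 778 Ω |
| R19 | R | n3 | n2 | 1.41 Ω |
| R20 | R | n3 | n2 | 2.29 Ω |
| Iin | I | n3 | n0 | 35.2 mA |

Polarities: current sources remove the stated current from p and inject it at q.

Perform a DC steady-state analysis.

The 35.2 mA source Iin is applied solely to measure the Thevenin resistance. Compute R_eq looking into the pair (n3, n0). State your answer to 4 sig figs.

R_eq = 1.577 Ω

Apply KCL at each of the 3 non-ground nodes and solve the resulting linear system.
Node n1: branches {R1, R2, R3, R5, R7, R10, R11, R12, R13, R14, R15, R16, R18} → V_1 = -0.03291
Node n2: branches {R4, R8, R9, R14, R17, R18, R19, R20} → V_2 = -0.05463
Node n3: branches {R1, R2, R4, R6, R8, R10, R11, R12, R15, R16, R19, R20, Iin} → V_3 = -0.05550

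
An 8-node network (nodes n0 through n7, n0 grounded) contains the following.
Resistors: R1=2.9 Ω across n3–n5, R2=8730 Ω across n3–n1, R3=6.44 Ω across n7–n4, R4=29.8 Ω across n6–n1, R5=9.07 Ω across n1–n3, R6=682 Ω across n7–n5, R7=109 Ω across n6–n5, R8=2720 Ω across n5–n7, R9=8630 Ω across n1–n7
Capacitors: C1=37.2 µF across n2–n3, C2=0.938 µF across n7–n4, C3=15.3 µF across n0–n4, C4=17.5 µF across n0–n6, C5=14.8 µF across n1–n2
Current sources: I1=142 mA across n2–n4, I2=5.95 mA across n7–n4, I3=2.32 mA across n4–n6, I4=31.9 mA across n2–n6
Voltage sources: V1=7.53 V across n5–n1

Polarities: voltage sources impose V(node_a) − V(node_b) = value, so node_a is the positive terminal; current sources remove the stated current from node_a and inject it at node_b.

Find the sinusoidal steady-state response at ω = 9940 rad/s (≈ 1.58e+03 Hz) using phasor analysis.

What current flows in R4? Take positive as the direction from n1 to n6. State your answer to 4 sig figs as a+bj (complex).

-0.1928-0.002535j A

Element admittances at ω=9940 rad/s:
  Y(R1) = 0.3448+0.000j S between n3,n5
  Y(R2) = 0.0001145+0.000j S between n3,n1
  Y(C1) = 0.000+0.3698j S between n2,n3
  Y(C2) = 0.000+0.009324j S between n7,n4
  I1: injects 0.142 A into n4 (from n2)
  Y(C3) = 0.000+0.1521j S between n0,n4
  Y(R3) = 0.1553+0.000j S between n7,n4
  Y(R4) = 0.03356+0.000j S between n6,n1
  Y(R5) = 0.1103+0.000j S between n1,n3
  I2: injects 0.00595 A into n4 (from n7)
  Y(C4) = 0.000+0.1739j S between n0,n6
  Y(C5) = 0.000+0.1471j S between n1,n2
  I3: injects 0.00232 A into n6 (from n4)
  Y(R6) = 0.001466+0.000j S between n7,n5
  Y(R7) = 0.009174+0.000j S between n6,n5
  Y(R8) = 0.0003676+0.000j S between n5,n7
  I4: injects 0.0319 A into n6 (from n2)
  Y(R9) = 0.0001159+0.000j S between n1,n7
  V1: constraint V(n5)−V(n1) = 7.53
Assemble and solve the 8×8 MNA system:
  V(n1)=-5.765+0.7422j  V(n2)=-2.077+0.2260j  V(n3)=-0.6095-0.4497j  V(n4)=0.02123-0.9353j  V(n5)=1.765+0.7422j  V(n6)=-0.01856+0.8177j  V(n7)=0.0007638-0.9133j
  i(V1)=-0.8384-0.4134j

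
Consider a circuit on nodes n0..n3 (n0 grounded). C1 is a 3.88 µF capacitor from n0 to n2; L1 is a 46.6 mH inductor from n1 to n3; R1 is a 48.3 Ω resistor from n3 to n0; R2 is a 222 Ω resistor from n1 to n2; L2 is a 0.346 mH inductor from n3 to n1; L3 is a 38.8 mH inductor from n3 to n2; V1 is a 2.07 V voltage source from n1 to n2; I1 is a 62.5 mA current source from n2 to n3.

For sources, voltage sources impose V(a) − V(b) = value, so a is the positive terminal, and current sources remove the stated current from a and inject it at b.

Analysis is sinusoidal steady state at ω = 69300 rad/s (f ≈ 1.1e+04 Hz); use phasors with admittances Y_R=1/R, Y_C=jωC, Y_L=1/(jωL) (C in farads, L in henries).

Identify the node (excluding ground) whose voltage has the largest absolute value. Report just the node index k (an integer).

3

Apply KCL at each of the 3 non-ground nodes and solve the resulting linear system.
Node n1: branches {L1, R2, L2, V1} → V_1 = 2.028+0.1751j
Node n2: branches {C1, R2, L3, V1, I1} → V_2 = -0.04150+0.1751j
Node n3: branches {L1, R1, L2, L3, I1} → V_3 = 2.274+0.5390j
Source currents: i(V1)=0.005967-0.01030j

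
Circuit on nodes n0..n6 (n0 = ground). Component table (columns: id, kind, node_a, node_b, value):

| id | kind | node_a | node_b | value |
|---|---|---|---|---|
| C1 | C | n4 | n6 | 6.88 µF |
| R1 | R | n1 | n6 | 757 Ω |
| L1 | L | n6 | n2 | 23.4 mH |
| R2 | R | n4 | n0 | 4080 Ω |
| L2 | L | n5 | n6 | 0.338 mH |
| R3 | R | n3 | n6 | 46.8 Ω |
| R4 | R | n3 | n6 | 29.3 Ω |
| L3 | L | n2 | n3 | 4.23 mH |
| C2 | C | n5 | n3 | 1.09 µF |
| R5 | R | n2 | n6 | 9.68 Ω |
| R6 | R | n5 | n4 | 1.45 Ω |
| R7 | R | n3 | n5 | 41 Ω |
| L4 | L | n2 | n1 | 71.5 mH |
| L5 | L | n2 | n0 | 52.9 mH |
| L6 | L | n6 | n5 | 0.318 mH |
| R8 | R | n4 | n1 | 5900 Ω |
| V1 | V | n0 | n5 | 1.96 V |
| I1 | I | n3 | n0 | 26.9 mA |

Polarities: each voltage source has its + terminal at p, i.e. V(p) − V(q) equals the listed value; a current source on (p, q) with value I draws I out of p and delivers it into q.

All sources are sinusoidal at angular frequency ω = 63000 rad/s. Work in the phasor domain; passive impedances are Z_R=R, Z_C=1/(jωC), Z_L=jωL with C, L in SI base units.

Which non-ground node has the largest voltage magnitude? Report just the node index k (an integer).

3

Apply KCL at each of the 6 non-ground nodes and solve the resulting linear system.
Node n1: branches {R1, L4, R8} → V_1 = -1.963+0.03886j
Node n2: branches {L1, L3, R5, L4, L5} → V_2 = -1.957+0.04471j
Node n3: branches {R3, R4, L3, C2, R7, I1} → V_3 = -2.148+0.1825j
Node n4: branches {C1, R2, R6, R8} → V_4 = -1.980+0.01110j
Node n5: branches {L2, C2, R6, R7, L6, V1} → V_5 = -1.960+0.000j
Node n6: branches {C1, R1, L1, L2, R3, R4, R5, L6} → V_6 = -1.962+0.04343j
Source currents: i(V1)=0.02643+0.0005900j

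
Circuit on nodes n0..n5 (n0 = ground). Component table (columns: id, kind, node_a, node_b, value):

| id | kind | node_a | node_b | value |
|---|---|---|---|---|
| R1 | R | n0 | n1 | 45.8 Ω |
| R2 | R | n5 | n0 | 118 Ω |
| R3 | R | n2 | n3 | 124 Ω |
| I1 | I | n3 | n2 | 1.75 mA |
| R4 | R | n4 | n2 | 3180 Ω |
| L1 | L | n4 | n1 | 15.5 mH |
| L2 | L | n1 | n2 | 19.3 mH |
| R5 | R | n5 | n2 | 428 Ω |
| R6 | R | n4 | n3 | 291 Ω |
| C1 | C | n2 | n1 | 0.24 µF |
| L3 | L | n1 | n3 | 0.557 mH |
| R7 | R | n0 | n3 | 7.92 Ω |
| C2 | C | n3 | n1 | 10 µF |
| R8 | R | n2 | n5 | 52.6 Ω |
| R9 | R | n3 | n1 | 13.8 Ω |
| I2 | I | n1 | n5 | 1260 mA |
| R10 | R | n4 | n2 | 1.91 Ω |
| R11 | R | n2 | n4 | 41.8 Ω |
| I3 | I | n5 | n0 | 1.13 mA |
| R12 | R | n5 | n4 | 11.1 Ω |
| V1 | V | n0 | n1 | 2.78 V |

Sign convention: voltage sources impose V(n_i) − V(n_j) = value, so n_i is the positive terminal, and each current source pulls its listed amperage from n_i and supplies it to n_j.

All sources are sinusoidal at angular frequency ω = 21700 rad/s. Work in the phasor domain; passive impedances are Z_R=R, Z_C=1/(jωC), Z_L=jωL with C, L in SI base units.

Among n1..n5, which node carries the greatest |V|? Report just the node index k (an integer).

5

Apply KCL at each of the 5 non-ground nodes and solve the resulting linear system.
Node n1: branches {R1, L1, L2, C1, L3, C2, R9, I2, V1} → V_1 = -2.780+0.000j
Node n2: branches {R3, I1, R4, L2, R5, C1, R8, R10, R11} → V_2 = 60.61-0.9780j
Node n3: branches {R3, I1, R6, L3, R7, C2, R9} → V_3 = 0.8487-2.366j
Node n4: branches {R4, L1, R6, R10, R11, R12} → V_4 = 61.23-0.6436j
Node n5: branches {R2, R5, R8, I2, I3, R12} → V_5 = 67.29-0.6577j
Source currents: i(V1)=0.6179-0.3043j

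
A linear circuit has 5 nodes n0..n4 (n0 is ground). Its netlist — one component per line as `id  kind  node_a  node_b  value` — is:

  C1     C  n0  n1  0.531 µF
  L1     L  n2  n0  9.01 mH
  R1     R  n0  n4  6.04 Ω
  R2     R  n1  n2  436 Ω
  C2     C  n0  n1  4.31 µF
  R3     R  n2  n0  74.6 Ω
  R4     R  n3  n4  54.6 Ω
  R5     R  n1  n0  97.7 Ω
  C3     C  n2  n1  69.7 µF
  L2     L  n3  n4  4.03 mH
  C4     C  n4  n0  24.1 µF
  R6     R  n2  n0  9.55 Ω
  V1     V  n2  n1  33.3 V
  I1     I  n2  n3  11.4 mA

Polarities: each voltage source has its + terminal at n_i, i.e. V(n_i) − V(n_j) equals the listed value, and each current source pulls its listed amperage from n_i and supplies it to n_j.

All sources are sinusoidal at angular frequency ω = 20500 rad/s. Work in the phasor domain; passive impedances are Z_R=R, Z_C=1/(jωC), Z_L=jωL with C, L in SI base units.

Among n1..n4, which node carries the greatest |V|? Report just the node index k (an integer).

Apply KCL at each of the 4 non-ground nodes and solve the resulting linear system.
Node n1: branches {C1, R2, C2, R5, C3, V1} → V_1 = -19.36+15.56j
Node n2: branches {L1, R2, R3, C3, R6, V1, I1} → V_2 = 13.94+15.56j
Node n3: branches {R4, L2, I1} → V_3 = 0.4402+0.2656j
Node n4: branches {R1, R4, L2, C4} → V_4 = 0.006952-0.02074j
Source currents: i(V1)=-1.818-49.34j

1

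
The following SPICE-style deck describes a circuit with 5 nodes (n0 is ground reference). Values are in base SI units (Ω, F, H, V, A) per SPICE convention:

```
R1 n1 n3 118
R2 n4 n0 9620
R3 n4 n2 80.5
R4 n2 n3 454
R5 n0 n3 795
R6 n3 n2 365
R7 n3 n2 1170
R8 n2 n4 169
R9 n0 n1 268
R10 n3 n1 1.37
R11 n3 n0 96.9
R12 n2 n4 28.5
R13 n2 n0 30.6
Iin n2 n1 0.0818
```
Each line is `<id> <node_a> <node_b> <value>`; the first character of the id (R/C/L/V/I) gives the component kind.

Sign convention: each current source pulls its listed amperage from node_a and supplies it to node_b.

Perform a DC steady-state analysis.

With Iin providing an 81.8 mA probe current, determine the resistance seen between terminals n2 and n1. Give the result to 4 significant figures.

R_eq = 62.56 Ω

Apply KCL at each of the 4 non-ground nodes and solve the resulting linear system.
Node n1: branches {R1, R9, R10, Iin} → V_1 = 3.511
Node n2: branches {R3, R4, R6, R7, R8, R12, R13, Iin} → V_2 = -1.607
Node n3: branches {R1, R4, R5, R6, R7, R10, R11} → V_3 = 3.418
Node n4: branches {R2, R3, R8, R12} → V_4 = -1.604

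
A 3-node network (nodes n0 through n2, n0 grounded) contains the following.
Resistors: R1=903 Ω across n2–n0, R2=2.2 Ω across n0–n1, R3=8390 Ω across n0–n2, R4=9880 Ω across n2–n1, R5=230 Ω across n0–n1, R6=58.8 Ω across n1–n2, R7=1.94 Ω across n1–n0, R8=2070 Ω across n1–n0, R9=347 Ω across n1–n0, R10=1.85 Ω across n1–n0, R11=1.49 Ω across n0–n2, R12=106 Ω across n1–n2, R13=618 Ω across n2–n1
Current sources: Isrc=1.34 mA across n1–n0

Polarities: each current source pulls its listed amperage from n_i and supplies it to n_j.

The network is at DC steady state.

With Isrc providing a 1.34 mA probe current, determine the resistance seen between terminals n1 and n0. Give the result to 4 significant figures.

Element admittances at DC:
  Y(R1) = 0.001107 S between n2,n0
  Y(R2) = 0.4545 S between n0,n1
  Y(R3) = 0.0001192 S between n0,n2
  Y(R4) = 0.0001012 S between n2,n1
  Y(R5) = 0.004348 S between n0,n1
  Y(R6) = 0.01701 S between n1,n2
  Y(R7) = 0.5155 S between n1,n0
  Y(R8) = 0.0004831 S between n1,n0
  Y(R9) = 0.002882 S between n1,n0
  Y(R10) = 0.5405 S between n1,n0
  Y(R11) = 0.6711 S between n0,n2
  Y(R12) = 0.009434 S between n1,n2
  Y(R13) = 0.001618 S between n2,n1
  Isrc: injects 0.00134 A into n0 (from n1)
Assemble and solve the 2×2 MNA system:
  V(n1)=-0.0008672  V(n2)=-3.486e-05

R_eq = 0.6471 Ω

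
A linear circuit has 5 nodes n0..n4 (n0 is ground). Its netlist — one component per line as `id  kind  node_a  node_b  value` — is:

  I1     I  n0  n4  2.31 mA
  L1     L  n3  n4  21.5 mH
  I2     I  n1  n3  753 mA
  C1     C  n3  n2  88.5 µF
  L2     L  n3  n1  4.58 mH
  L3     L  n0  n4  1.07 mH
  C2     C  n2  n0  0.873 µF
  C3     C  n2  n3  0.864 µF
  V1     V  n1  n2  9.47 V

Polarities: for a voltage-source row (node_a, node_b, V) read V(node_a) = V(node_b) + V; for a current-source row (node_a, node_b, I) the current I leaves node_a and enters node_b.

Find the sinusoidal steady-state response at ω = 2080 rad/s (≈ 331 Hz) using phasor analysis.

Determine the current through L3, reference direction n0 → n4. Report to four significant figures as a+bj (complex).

Apply KCL at each of the 4 non-ground nodes and solve the resulting linear system.
Node n1: branches {I2, L2, V1} → V_1 = 22.58+9.936j
Node n2: branches {C1, C2, C3, V1} → V_2 = 13.11+9.936j
Node n3: branches {L1, I2, C1, L2, C3} → V_3 = 1.118+0.8522j
Node n4: branches {I1, L1, L3} → V_4 = 0.05298+0.04530j
Source currents: i(V1)=-1.707+2.253j

-0.02035+0.02381j A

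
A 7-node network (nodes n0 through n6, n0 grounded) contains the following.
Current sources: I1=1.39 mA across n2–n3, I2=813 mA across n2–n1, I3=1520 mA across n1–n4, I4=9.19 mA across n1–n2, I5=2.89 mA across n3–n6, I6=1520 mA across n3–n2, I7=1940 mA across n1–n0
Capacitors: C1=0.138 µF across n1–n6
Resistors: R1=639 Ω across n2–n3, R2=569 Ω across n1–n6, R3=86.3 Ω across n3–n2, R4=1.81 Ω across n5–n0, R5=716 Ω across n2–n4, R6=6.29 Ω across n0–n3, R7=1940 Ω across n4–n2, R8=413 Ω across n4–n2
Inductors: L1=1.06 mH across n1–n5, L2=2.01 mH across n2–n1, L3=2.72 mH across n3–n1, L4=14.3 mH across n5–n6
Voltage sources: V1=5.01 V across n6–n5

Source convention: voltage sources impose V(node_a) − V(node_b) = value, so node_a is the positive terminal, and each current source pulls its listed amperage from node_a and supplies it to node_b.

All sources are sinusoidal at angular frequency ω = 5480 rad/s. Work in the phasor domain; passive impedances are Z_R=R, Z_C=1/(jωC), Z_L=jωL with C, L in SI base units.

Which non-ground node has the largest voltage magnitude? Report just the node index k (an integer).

4

MNA unknowns: 6 node voltages V₁..V_6 plus 1 source current (V1)
I1: z[2]−=0.00139, z[3]+=0.00139
C1: Y=0.000+0.0007562j on G[1,6]
R1: Y=0.001565+0.000j on G[2,3]
I2: z[2]−=0.813, z[1]+=0.813
R2: Y=0.001757+0.000j on G[1,6]
R3: Y=0.01159+0.000j on G[3,2]
L1: Y=0.000-0.1722j on G[1,5]
I3: z[1]−=1.52, z[4]+=1.52
I4: z[1]−=0.00919, z[2]+=0.00919
I5: z[3]−=0.00289, z[6]+=0.00289
R4: Y=0.5525+0.000j on G[5,0]
R5: Y=0.001397+0.000j on G[2,4]
I6: z[3]−=1.52, z[2]+=1.52
I7: z[1]−=1.94, z[0]+=1.94
L2: Y=0.000-0.09079j on G[2,1]
L3: Y=0.000-0.06709j on G[3,1]
L4: Y=0.000-0.01276j on G[5,6]
R6: Y=0.1590+0.000j on G[0,3]
R7: Y=0.0005155+0.000j on G[4,2]
R8: Y=0.002421+0.000j on G[4,2]
V1: row V6−V5=5.01, i_V1 at 6,5
solve → V1=-2.035-2.383j, V2=1.144+20.73j, V3=-9.208-1.211j, V4=351.9+20.73j, V5=-0.8617+0.3486j, V6=4.148+0.3486j
aux → i_V1=-0.005912+0.05446j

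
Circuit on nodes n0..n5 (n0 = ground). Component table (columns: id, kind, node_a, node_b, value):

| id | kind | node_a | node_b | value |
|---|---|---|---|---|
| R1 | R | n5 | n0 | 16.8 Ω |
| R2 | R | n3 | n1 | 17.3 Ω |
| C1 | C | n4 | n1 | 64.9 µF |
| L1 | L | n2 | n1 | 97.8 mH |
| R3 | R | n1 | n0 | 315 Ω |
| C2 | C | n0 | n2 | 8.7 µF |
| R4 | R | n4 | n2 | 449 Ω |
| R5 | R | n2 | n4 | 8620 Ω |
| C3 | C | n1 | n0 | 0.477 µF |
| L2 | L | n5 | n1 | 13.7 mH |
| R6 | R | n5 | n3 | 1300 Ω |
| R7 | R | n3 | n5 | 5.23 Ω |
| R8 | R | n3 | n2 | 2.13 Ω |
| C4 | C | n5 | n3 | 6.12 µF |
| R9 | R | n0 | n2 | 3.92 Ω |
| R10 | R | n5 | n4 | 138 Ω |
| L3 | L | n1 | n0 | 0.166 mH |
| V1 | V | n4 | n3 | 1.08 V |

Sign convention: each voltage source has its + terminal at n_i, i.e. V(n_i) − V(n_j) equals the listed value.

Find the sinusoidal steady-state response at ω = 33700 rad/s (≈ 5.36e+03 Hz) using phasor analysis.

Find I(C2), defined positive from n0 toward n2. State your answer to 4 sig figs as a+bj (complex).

0.1234-0.01190j A

MNA unknowns: 5 node voltages V₁..V_5 plus 1 source current (V1)
R1: Y=0.05952+0.000j on G[5,0]
R2: Y=0.05780+0.000j on G[3,1]
C1: Y=0.000+2.187j on G[4,1]
L1: Y=0.000-0.0003034j on G[2,1]
R3: Y=0.003175+0.000j on G[1,0]
C2: Y=0.000+0.2932j on G[0,2]
R4: Y=0.002227+0.000j on G[4,2]
R5: Y=0.0001160+0.000j on G[2,4]
C3: Y=0.000+0.01607j on G[1,0]
L2: Y=0.000-0.002166j on G[5,1]
R6: Y=0.0007692+0.000j on G[5,3]
R7: Y=0.1912+0.000j on G[3,5]
R8: Y=0.4695+0.000j on G[3,2]
C4: Y=0.000+0.2062j on G[5,3]
R9: Y=0.2551+0.000j on G[0,2]
R10: Y=0.007246+0.000j on G[5,4]
L3: Y=0.000-0.1788j on G[1,0]
V1: row V4−V3=1.08, i_V1 at 4,3
solve → V1=0.9435+0.7628j, V2=0.04059+0.4208j, V3=-0.2045+0.6741j, V4=0.8755+0.6741j, V5=-0.2365+0.5346j
aux → i_V1=-0.2041+0.1472j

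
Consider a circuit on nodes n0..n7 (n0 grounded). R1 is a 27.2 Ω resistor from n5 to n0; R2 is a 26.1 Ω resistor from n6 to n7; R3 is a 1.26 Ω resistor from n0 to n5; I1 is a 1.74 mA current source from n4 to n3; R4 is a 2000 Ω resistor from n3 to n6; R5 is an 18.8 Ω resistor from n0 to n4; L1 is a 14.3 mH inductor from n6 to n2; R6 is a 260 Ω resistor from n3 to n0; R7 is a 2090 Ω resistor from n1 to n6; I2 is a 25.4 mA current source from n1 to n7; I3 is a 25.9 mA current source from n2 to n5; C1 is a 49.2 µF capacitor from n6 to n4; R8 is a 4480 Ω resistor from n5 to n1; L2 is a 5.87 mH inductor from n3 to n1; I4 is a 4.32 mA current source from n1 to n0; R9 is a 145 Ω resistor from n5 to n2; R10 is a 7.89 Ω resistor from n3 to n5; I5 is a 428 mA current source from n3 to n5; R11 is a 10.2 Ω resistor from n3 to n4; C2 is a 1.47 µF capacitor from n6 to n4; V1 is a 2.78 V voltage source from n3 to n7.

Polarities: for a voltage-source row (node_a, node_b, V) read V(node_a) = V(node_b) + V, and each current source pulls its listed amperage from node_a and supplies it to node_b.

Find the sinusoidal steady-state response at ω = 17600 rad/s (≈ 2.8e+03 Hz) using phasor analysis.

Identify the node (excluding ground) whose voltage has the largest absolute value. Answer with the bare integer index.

7

Apply KCL at each of the 7 non-ground nodes and solve the resulting linear system.
Node n1: branches {R7, I2, R8, L2, I4} → V_1 = -2.499-2.965j
Node n2: branches {L1, I3, R9} → V_2 = -3.205-0.5646j
Node n3: branches {I1, R4, R6, L2, R10, I5, R11, V1} → V_3 = -2.278+0.03045j
Node n4: branches {I1, R5, C1, R11, C2} → V_4 = -2.225+0.009072j
Node n5: branches {R1, R3, I3, R8, R9, R10, I5} → V_5 = 0.1478-0.0007221j
Node n6: branches {R2, R4, L1, R7, C1, C2} → V_6 = -2.226+0.1340j
Node n7: branches {R2, I2, V1} → V_7 = -5.058+0.03045j
Source currents: i(V1)=-0.1339-0.003967j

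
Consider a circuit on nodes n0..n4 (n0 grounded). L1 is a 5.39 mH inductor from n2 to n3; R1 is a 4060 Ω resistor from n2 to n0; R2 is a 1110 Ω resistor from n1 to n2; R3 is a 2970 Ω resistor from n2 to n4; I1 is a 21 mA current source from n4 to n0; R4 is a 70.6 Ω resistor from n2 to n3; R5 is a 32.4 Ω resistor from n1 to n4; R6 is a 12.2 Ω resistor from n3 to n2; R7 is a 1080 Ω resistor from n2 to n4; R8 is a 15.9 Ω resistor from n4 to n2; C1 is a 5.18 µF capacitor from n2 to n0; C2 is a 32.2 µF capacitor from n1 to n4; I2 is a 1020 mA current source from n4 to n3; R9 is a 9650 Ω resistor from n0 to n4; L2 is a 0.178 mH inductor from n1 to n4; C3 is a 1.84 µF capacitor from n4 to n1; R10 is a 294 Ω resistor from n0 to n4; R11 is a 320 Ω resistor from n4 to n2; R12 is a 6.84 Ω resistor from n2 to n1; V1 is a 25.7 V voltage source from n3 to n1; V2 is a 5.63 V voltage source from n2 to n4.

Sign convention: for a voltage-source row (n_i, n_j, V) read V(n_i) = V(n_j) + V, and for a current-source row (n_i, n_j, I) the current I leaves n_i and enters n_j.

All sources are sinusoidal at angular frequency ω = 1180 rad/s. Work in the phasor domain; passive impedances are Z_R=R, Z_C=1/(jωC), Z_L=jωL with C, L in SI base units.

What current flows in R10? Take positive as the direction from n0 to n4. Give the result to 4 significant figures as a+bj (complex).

0.01946-0.0005121j A

Element admittances at ω=1180 rad/s:
  Y(L1) = 0.000-0.1572j S between n2,n3
  Y(R1) = 0.0002463+0.000j S between n2,n0
  Y(R2) = 0.0009009+0.000j S between n1,n2
  Y(R3) = 0.0003367+0.000j S between n2,n4
  I1: injects 0.021 A into n0 (from n4)
  Y(R4) = 0.01416+0.000j S between n2,n3
  Y(R5) = 0.03086+0.000j S between n1,n4
  Y(R6) = 0.08197+0.000j S between n3,n2
  Y(R7) = 0.0009259+0.000j S between n2,n4
  Y(R8) = 0.06289+0.000j S between n4,n2
  Y(C1) = 0.000+0.006112j S between n2,n0
  Y(C2) = 0.000+0.03800j S between n1,n4
  I2: injects 1.02 A into n3 (from n4)
  Y(R9) = 0.0001036+0.000j S between n0,n4
  Y(L2) = 0.000-4.761j S between n1,n4
  Y(C3) = 0.000+0.002171j S between n4,n1
  Y(R10) = 0.003401+0.000j S between n0,n4
  Y(R11) = 0.003125+0.000j S between n4,n2
  Y(R12) = 0.1462+0.000j S between n2,n1
  V1: constraint V(n3)−V(n1) = 25.7
  V2: constraint V(n2)−V(n4) = 5.63
Assemble and solve the 6×6 MNA system:
  V(n1)=-6.368+0.1702j  V(n2)=-0.09240+0.1506j  V(n3)=19.33+0.1702j  V(n4)=-5.722+0.1506j
  i(V1)=-0.8504+3.052j  i(V2)=0.5694-3.049j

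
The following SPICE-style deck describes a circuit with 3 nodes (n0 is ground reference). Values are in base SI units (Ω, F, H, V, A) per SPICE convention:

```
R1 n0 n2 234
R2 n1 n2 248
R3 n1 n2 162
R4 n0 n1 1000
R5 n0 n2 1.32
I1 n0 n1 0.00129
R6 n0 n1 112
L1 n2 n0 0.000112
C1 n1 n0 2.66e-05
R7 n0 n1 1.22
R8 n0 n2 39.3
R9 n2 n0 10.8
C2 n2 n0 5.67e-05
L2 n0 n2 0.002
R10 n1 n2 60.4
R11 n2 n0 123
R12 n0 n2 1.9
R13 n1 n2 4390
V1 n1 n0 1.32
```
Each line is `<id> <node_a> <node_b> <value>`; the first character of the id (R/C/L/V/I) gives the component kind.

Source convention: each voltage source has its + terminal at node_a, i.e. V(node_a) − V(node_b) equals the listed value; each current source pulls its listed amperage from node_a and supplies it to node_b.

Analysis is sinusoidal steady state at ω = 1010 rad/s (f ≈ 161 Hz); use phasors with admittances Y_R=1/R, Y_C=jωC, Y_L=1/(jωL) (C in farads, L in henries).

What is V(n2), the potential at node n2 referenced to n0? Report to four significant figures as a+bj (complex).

0.0005825+0.003749j V

Element admittances at ω=1010 rad/s:
  Y(R1) = 0.004274+0.000j S between n0,n2
  Y(R2) = 0.004032+0.000j S between n1,n2
  Y(R3) = 0.006173+0.000j S between n1,n2
  Y(R4) = 0.001000+0.000j S between n0,n1
  Y(R5) = 0.7576+0.000j S between n0,n2
  I1: injects 0.00129 A into n1 (from n0)
  Y(R6) = 0.008929+0.000j S between n0,n1
  Y(L1) = 0.000-8.840j S between n2,n0
  Y(C1) = 0.000+0.02687j S between n1,n0
  Y(R7) = 0.8197+0.000j S between n0,n1
  Y(R8) = 0.02545+0.000j S between n0,n2
  Y(R9) = 0.09259+0.000j S between n2,n0
  Y(C2) = 0.000+0.05727j S between n2,n0
  Y(L2) = 0.000-0.4950j S between n0,n2
  Y(R10) = 0.01656+0.000j S between n1,n2
  Y(R11) = 0.008130+0.000j S between n2,n0
  Y(R12) = 0.5263+0.000j S between n0,n2
  Y(R13) = 0.0002278+0.000j S between n1,n2
  V1: constraint V(n1)−V(n0) = 1.32
Assemble and solve the 3×3 MNA system:
  V(n1)=1.320+0.000j  V(n2)=0.0005825+0.003749j
  i(V1)=-1.129-0.03536j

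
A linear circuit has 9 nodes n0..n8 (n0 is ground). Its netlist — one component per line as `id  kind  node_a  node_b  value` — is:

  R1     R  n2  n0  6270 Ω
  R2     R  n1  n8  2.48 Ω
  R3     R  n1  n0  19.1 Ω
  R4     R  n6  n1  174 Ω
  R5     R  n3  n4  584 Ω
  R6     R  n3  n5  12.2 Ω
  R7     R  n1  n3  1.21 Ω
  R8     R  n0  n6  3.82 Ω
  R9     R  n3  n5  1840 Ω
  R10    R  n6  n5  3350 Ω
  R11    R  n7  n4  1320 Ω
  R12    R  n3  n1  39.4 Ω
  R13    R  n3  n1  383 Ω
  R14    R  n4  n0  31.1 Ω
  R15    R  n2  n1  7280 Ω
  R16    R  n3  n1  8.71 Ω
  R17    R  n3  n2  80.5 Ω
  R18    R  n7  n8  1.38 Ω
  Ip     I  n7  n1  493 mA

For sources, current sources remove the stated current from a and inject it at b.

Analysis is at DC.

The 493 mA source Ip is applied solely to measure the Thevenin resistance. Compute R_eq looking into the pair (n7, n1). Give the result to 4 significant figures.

MNA unknowns: 8 node voltages V₁..V_8
R1: Y=0.0001595 on G[2,0]
R2: Y=0.4032 on G[1,8]
R3: Y=0.05236 on G[1,0]
R4: Y=0.005747 on G[6,1]
R5: Y=0.001712 on G[3,4]
R6: Y=0.08197 on G[3,5]
R7: Y=0.8264 on G[1,3]
R8: Y=0.2618 on G[0,6]
R9: Y=0.0005435 on G[3,5]
R10: Y=0.0002985 on G[6,5]
R11: Y=0.0007576 on G[7,4]
R12: Y=0.02538 on G[3,1]
R13: Y=0.002611 on G[3,1]
R14: Y=0.03215 on G[4,0]
R15: Y=0.0001374 on G[2,1]
R16: Y=0.1148 on G[3,1]
R17: Y=0.01242 on G[3,2]
R18: Y=0.7246 on G[7,8]
Ip: z[7]−=0.493, z[1]+=0.493
solve → V1=0.02199, V2=0.02160, V3=0.02187, V4=-0.03996, V5=0.02180, V6=0.0004962, V7=-1.876, V8=-1.197

R_eq = 3.849 Ω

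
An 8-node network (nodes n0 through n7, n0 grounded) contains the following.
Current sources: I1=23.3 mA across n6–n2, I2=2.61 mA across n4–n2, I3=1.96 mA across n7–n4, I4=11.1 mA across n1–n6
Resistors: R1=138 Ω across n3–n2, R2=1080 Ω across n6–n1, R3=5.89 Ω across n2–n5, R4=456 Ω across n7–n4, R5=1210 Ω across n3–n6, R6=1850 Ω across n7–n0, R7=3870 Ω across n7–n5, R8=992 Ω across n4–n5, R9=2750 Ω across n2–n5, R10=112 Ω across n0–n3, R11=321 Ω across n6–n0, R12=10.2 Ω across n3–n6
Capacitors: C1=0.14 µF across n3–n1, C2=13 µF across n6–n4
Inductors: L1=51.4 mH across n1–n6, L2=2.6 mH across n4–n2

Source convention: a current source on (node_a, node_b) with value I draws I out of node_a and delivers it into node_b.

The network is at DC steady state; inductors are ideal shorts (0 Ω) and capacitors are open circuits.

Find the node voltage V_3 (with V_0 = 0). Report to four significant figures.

-0.02397 V

MNA unknowns: 7 node voltages V₁..V_7 plus 2 source currents (L1, L2)
I1: z[6]−=0.0233, z[2]+=0.0233
R1: Y=0.007246 on G[3,2]
C1: Y=0.000 on G[3,1]
R2: Y=0.0009259 on G[6,1]
L1: row V1−V6=0, i_L1 at 1,6
R3: Y=0.1698 on G[2,5]
C2: Y=0.000 on G[6,4]
R4: Y=0.002193 on G[7,4]
R5: Y=0.0008264 on G[3,6]
I2: z[4]−=0.00261, z[2]+=0.00261
R6: Y=0.0005405 on G[7,0]
R7: Y=0.0002584 on G[7,5]
R8: Y=0.001008 on G[4,5]
R9: Y=0.0003636 on G[2,5]
R10: Y=0.008929 on G[0,3]
R11: Y=0.003115 on G[6,0]
L2: row V4−V2=0, i_L2 at 4,2
R12: Y=0.09804 on G[3,6]
I3: z[7]−=0.00196, z[4]+=0.00196
I4: z[1]−=0.0111, z[6]+=0.0111
solve → V1=-0.2517, V2=3.054, V3=-0.02397, V4=3.054, V5=3.052, V6=-0.2517, V7=1.847
aux → i_L1=-0.01110, i_L2=-0.003299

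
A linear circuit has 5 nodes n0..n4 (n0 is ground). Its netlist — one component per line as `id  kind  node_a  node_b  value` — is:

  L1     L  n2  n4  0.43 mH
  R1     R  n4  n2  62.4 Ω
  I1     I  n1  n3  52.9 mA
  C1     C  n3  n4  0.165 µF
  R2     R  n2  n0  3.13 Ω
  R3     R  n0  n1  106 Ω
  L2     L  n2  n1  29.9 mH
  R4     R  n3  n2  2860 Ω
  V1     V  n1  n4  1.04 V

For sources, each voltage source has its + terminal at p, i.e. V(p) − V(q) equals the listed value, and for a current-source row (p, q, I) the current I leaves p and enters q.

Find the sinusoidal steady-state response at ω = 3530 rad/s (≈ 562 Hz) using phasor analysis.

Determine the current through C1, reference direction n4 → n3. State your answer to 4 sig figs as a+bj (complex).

-0.03889-0.02336j A

MNA unknowns: 4 node voltages V₁..V_4 plus 1 source current (V1)
L1: Y=0.000-0.6588j on G[2,4]
R1: Y=0.01603+0.000j on G[4,2]
I1: z[1]−=0.0529, z[3]+=0.0529
C1: Y=0.000+0.0005824j on G[3,4]
R2: Y=0.3195+0.000j on G[2,0]
R3: Y=0.009434+0.000j on G[0,1]
L2: Y=0.000-0.009474j on G[2,1]
R4: Y=0.0003497+0.000j on G[3,2]
V1: row V1−V4=1.04, i_V1 at 1,4
solve → V1=0.9607-0.03234j, V2=-0.02837+0.0009550j, V3=40.03-66.81j, V4=-0.07932-0.03234j
aux → i_V1=-0.06165+0.009676j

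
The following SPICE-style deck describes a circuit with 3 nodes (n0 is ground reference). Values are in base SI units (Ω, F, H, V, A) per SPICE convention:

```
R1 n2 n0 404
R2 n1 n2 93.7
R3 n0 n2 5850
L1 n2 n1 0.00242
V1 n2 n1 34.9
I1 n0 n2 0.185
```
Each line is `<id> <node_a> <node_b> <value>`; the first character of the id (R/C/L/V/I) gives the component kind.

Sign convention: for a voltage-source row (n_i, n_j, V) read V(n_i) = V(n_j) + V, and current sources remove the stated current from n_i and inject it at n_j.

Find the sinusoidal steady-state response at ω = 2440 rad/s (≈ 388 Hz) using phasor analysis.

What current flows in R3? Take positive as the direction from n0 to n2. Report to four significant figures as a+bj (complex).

Apply KCL at each of the 2 non-ground nodes and solve the resulting linear system.
Node n1: branches {R2, L1, V1} → V_1 = 35.01+0.000j
Node n2: branches {R1, R2, R3, L1, V1, I1} → V_2 = 69.91+0.000j
Source currents: i(V1)=-0.3725+5.910j

-0.01195+0.000j A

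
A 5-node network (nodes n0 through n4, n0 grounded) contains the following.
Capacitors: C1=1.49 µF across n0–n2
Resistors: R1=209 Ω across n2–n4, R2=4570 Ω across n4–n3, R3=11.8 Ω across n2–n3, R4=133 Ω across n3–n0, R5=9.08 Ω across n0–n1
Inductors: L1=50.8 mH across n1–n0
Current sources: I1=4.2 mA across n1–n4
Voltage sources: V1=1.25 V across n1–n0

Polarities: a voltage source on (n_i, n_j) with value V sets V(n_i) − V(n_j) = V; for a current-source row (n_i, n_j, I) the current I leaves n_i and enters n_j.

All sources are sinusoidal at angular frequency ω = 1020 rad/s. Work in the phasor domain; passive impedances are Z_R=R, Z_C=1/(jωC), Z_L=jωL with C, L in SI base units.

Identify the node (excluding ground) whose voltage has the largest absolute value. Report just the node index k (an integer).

4

Apply KCL at each of the 4 non-ground nodes and solve the resulting linear system.
Node n1: branches {L1, I1, R5, V1} → V_1 = 1.250+0.000j
Node n2: branches {C1, R1, R3} → V_2 = 0.5779-0.1272j
Node n3: branches {R2, R3, R4} → V_3 = 0.5329-0.1168j
Node n4: branches {R1, R2, I1} → V_4 = 1.415-0.1267j
Source currents: i(V1)=-0.1419+0.02412j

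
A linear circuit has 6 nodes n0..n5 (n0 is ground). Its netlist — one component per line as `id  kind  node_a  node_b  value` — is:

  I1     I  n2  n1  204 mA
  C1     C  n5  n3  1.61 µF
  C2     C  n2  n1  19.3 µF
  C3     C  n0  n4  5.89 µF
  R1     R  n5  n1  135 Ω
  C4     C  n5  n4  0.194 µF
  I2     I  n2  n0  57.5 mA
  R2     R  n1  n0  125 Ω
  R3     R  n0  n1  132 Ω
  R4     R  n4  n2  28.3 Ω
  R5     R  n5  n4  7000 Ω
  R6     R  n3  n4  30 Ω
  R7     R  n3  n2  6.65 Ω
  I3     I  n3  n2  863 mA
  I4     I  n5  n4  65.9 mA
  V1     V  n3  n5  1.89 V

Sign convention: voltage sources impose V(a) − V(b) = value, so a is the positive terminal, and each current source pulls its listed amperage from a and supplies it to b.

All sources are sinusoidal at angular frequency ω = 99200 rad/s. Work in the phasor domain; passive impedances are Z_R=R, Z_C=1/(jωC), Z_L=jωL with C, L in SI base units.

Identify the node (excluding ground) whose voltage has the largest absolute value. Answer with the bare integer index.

Element admittances at ω=99200 rad/s:
  I1: injects 0.204 A into n1 (from n2)
  Y(C1) = 0.000+0.1597j S between n5,n3
  Y(C2) = 0.000+1.915j S between n2,n1
  Y(C3) = 0.000+0.5843j S between n0,n4
  Y(R1) = 0.007407+0.000j S between n5,n1
  Y(C4) = 0.000+0.01924j S between n5,n4
  I2: injects 0.0575 A into n0 (from n2)
  Y(R2) = 0.008000+0.000j S between n1,n0
  Y(R3) = 0.007576+0.000j S between n0,n1
  Y(R4) = 0.03534+0.000j S between n4,n2
  Y(R5) = 0.0001429+0.000j S between n5,n4
  Y(R6) = 0.03333+0.000j S between n3,n4
  Y(R7) = 0.1504+0.000j S between n3,n2
  I3: injects 0.863 A into n2 (from n3)
  I4: injects 0.0659 A into n4 (from n5)
  V1: constraint V(n3)−V(n5) = 1.89
Assemble and solve the 6×6 MNA system:
  V(n1)=0.7531+1.221j  V(n2)=0.7613+1.296j  V(n3)=-4.003+1.677j  V(n4)=-0.03255+0.1185j  V(n5)=-5.893+1.677j
  i(V1)=-0.01416-0.4110j

5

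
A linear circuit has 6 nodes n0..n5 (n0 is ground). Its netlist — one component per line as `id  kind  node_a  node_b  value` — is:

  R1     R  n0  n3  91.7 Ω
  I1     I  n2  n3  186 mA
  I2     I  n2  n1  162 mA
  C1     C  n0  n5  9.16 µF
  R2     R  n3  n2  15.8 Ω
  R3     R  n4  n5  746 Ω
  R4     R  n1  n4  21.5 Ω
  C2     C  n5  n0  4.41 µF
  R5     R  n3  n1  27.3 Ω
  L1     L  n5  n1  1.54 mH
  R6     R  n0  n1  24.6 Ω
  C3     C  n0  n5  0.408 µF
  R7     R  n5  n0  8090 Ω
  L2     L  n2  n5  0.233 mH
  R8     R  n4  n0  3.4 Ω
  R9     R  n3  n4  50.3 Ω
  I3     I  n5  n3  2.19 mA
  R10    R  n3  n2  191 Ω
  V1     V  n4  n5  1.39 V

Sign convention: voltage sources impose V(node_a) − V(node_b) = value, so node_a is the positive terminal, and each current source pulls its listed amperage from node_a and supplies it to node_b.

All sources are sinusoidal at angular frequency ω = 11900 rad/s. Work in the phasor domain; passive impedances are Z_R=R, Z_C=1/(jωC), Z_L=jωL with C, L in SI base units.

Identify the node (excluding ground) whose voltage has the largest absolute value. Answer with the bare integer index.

MNA unknowns: 5 node voltages V₁..V_5 plus 1 source current (V1)
R1: Y=0.01091+0.000j on G[0,3]
I1: z[2]−=0.186, z[3]+=0.186
I2: z[2]−=0.162, z[1]+=0.162
C1: Y=0.000+0.1090j on G[0,5]
R2: Y=0.06329+0.000j on G[3,2]
R3: Y=0.001340+0.000j on G[4,5]
R4: Y=0.04651+0.000j on G[1,4]
C2: Y=0.000+0.05248j on G[5,0]
R5: Y=0.03663+0.000j on G[3,1]
L1: Y=0.000-0.05457j on G[5,1]
R6: Y=0.04065+0.000j on G[0,1]
C3: Y=0.000+0.004855j on G[0,5]
R7: Y=0.0001236+0.000j on G[5,0]
L2: Y=0.000-0.3607j on G[2,5]
R8: Y=0.2941+0.000j on G[4,0]
R9: Y=0.01988+0.000j on G[3,4]
I3: z[5]−=0.00219, z[3]+=0.00219
R10: Y=0.005236+0.000j on G[3,2]
V1: row V4−V5=1.39, i_V1 at 4,5
solve → V1=1.233+1.454j, V2=-1.392+0.01375j, V3=1.027+0.4746j, V4=0.08558+0.5190j, V5=-1.304+0.5190j
aux → i_V1=0.04504-0.1100j

1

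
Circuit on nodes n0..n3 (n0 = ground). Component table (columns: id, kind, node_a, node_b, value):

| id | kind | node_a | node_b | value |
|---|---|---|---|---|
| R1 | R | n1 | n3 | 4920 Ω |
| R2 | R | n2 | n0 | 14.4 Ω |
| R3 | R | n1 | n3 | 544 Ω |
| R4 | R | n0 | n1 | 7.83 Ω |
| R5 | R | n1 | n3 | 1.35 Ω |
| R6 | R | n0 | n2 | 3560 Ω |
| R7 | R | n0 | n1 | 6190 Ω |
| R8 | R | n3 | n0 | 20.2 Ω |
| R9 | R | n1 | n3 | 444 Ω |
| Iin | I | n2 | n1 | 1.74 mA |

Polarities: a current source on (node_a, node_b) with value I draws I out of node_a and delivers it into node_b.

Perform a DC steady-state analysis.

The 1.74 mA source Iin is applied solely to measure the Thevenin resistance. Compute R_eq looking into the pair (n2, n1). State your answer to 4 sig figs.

MNA unknowns: 3 node voltages V₁..V_3
R1: Y=0.0002033 on G[1,3]
R2: Y=0.06944 on G[2,0]
R3: Y=0.001838 on G[1,3]
R4: Y=0.1277 on G[0,1]
R5: Y=0.7407 on G[1,3]
R6: Y=0.0002809 on G[0,2]
R7: Y=0.0001616 on G[0,1]
R8: Y=0.04950 on G[3,0]
R9: Y=0.002252 on G[1,3]
Iin: z[2]−=0.00174, z[1]+=0.00174
solve → V1=0.009983, V2=-0.02496, V3=0.009361

R_eq = 20.08 Ω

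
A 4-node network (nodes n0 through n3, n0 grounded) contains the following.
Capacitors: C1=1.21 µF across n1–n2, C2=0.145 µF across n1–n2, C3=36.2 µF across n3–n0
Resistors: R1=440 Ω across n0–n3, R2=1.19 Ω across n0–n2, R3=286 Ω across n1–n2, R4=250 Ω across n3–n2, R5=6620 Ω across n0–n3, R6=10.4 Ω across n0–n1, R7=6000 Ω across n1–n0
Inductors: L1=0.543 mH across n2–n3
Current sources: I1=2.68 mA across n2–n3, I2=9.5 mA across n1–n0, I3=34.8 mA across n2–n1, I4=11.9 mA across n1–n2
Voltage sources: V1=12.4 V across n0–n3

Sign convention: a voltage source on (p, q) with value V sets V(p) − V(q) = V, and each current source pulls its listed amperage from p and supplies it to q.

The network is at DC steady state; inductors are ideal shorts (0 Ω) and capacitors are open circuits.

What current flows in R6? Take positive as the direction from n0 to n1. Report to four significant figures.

0.02886 A

MNA unknowns: 3 node voltages V₁..V_3 plus 2 source currents (L1, V1)
C1: Y=0.000 on G[1,2]
R1: Y=0.002273 on G[0,3]
R2: Y=0.8403 on G[0,2]
R3: Y=0.003497 on G[1,2]
R4: Y=0.004000 on G[3,2]
R5: Y=0.0001511 on G[0,3]
C2: Y=0.000 on G[1,2]
L1: row V2−V3=0, i_L1 at 2,3
I1: z[2]−=0.00268, z[3]+=0.00268
I2: z[1]−=0.0095, z[0]+=0.0095
I3: z[2]−=0.0348, z[1]+=0.0348
R6: Y=0.09615 on G[0,1]
R7: Y=0.0001667 on G[1,0]
C3: Y=0.000 on G[3,0]
I4: z[1]−=0.0119, z[2]+=0.0119
V1: row V0−V3=12.4, i_V1 at 0,3
solve → V1=-0.3001, V2=-12.40, V3=-12.40
aux → i_L1=10.44, i_V1=-10.47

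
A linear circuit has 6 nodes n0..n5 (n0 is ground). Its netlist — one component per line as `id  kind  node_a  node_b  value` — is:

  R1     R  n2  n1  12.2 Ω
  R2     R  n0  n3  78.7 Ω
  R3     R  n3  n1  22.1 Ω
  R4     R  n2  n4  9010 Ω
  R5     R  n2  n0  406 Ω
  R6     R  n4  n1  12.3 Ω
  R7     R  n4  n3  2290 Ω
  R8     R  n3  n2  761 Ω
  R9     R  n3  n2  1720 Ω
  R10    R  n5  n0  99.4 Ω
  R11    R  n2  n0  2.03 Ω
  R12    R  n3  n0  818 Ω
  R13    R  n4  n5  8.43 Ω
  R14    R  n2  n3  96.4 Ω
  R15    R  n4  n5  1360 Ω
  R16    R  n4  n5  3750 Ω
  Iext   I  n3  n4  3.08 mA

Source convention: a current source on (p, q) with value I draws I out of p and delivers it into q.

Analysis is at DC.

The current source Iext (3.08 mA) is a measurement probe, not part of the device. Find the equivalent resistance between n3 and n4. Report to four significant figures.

R_eq = 25.39 Ω

MNA unknowns: 5 node voltages V₁..V_5
R1: Y=0.08197 on G[2,1]
R2: Y=0.01271 on G[0,3]
R3: Y=0.04525 on G[3,1]
R4: Y=0.0001110 on G[2,4]
R5: Y=0.002463 on G[2,0]
R6: Y=0.08130 on G[4,1]
R7: Y=0.0004367 on G[4,3]
R8: Y=0.001314 on G[3,2]
R9: Y=0.0005814 on G[3,2]
R10: Y=0.01006 on G[5,0]
R11: Y=0.4926 on G[2,0]
R12: Y=0.001222 on G[3,0]
R13: Y=0.1186 on G[4,5]
R14: Y=0.01037 on G[2,3]
R15: Y=0.0007353 on G[4,5]
R16: Y=0.0002667 on G[4,5]
Iext: z[3]−=0.00308, z[4]+=0.00308
solve → V1=0.007744, V2=0.0003003, V3=-0.03768, V4=0.04053, V5=0.03738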